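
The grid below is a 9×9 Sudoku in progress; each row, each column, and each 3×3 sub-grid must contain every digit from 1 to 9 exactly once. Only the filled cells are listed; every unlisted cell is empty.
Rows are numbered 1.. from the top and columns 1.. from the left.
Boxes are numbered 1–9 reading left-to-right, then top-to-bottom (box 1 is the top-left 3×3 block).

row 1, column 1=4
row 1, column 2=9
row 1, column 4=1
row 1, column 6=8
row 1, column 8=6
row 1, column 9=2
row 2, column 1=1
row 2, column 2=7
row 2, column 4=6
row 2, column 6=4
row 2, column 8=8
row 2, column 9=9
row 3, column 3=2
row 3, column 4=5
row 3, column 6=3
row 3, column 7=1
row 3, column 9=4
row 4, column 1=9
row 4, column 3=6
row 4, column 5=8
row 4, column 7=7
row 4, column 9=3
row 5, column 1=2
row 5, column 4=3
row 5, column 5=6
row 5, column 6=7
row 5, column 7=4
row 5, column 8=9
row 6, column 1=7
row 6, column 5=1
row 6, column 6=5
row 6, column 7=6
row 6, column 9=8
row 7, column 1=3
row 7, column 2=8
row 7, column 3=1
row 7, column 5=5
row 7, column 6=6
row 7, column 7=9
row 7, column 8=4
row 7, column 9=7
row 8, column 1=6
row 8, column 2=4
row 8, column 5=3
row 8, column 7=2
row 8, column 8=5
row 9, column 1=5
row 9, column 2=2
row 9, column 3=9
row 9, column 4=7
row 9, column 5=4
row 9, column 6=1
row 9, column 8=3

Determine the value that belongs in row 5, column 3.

8

Cell row 5, column 3 itself could take any of {5, 8} by direct elimination.
Consider where 8 can go in box 4.
row 4, column 2 is out (row 4 already has a 8).
row 5, column 2 is out (column 2 already has a 8).
row 6, column 2 is out (row 6 already has a 8).
row 6, column 3 is out (row 6 already has a 8).
So the only cell in box 4 that can hold 8 is row 5, column 3.
Therefore row 5, column 3 = 8.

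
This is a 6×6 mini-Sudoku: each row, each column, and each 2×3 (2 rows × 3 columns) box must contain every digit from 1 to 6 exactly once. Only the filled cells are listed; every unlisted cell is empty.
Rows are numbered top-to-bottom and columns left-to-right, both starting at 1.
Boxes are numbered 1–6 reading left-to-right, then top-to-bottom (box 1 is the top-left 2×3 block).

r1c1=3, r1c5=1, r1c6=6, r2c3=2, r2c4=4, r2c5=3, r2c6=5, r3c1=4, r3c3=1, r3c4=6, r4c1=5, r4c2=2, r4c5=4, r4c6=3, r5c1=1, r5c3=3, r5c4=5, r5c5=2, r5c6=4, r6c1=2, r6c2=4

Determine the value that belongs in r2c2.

Cell r2c2 itself could take any of {1, 6} by direct elimination.
Consider where 1 can go in row 2.
r2c1 is out (column 1 already has a 1).
So the only cell in row 2 that can hold 1 is r2c2.
Therefore r2c2 = 1.

1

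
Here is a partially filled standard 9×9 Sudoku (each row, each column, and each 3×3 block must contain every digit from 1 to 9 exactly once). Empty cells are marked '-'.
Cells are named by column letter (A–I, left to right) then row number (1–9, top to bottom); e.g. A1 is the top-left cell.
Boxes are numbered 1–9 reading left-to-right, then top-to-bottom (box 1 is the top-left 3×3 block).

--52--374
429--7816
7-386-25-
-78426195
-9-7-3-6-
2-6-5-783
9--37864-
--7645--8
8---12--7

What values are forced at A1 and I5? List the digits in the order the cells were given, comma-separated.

6,2

For A1:
  Consider where 6 can go in column A.
  A4 is out (row 4 already has a 6).
  A5 is out (row 5 already has a 6).
  A8 is out (row 8 already has a 6).
  So the only cell in column A that can hold 6 is A1.
  So A1 = 6.
For I5:
  Row 5 already contains {3, 6, 7, 9}.
  Column I already contains {3, 4, 5, 6, 7, 8}.
  Its 3×3 block (box 6) already contains {1, 3, 5, 6, 7, 8, 9}.
  The only value from 1–9 not eliminated is 2, so I5 = 2.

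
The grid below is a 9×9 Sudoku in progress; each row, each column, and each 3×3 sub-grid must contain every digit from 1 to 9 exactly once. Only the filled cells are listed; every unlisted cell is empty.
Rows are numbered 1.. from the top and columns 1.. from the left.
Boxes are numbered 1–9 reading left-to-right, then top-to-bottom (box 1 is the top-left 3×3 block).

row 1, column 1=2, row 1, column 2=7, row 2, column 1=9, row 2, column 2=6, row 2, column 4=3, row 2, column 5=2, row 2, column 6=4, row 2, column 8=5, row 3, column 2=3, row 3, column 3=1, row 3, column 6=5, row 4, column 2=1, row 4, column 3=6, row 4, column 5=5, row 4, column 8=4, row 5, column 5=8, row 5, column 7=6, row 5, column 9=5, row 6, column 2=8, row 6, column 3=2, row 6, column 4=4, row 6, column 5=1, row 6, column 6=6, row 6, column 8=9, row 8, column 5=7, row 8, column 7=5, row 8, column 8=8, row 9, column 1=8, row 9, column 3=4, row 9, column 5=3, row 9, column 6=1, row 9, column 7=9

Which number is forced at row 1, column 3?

Cell row 1, column 3 itself could take any of {5, 8} by direct elimination.
Consider where 5 can go in row 1.
row 1, column 4 is out (box 2 already has a 5). row 1, column 5 is out (column 5 already has a 5). row 1, column 6 is out (column 6 already has a 5). row 1, column 7 is out (column 7 already has a 5). The remaining empty cells in row 1 are similarly blocked.
So the only cell in row 1 that can hold 5 is row 1, column 3.
Therefore row 1, column 3 = 5.

5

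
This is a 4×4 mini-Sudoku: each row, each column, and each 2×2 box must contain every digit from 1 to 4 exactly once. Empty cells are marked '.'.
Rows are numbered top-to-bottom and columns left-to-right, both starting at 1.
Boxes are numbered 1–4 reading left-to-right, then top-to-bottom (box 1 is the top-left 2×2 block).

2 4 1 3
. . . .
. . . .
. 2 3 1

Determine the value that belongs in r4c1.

4

Row 4 already contains {1, 2, 3}.
Column 1 already contains {2}.
Its 2×2 block (box 3) already contains {2}.
The only value from 1–4 not eliminated is 4, so r4c1 = 4.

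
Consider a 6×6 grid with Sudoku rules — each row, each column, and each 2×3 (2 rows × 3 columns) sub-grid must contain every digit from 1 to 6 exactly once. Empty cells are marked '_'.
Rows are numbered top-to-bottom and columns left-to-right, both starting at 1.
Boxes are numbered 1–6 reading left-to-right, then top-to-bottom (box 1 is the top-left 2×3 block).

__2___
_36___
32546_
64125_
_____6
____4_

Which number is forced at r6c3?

Row 6 already contains {4}.
Column 3 already contains {1, 2, 5, 6}.
Its 2×3 block (box 5) already contains {}.
The only value from 1–6 not eliminated is 3, so r6c3 = 3.

3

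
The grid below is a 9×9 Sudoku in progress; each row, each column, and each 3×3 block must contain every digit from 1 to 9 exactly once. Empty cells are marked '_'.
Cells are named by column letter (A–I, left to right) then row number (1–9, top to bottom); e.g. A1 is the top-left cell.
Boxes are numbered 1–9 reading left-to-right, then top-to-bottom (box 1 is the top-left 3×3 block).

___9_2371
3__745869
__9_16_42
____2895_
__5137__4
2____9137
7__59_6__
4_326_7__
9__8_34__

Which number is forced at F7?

4

Cell F7 itself could take any of {1, 4} by direct elimination.
Consider where 4 can go in row 7.
B7 is out (box 7 already has a 4).
C7 is out (box 7 already has a 4).
H7 is out (column H already has a 4).
I7 is out (column I already has a 4).
So the only cell in row 7 that can hold 4 is F7.
Therefore F7 = 4.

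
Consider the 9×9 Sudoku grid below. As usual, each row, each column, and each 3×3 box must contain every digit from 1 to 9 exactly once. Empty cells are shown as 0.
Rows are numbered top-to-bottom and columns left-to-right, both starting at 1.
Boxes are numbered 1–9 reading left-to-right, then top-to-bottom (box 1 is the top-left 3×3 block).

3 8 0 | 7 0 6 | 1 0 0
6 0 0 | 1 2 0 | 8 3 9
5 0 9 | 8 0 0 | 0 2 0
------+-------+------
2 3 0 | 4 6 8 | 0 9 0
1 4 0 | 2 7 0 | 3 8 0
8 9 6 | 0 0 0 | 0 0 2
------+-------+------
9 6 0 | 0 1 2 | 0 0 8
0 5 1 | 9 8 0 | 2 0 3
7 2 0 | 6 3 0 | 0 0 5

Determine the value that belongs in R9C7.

Cell R9C7 itself could take any of {4, 9} by direct elimination.
Consider where 9 can go in box 9.
R7C7 is out (row 7 already has a 9).
R7C8 is out (row 7 already has a 9).
R8C8 is out (row 8 already has a 9).
R9C8 is out (column 8 already has a 9).
So the only cell in box 9 that can hold 9 is R9C7.
Therefore R9C7 = 9.

9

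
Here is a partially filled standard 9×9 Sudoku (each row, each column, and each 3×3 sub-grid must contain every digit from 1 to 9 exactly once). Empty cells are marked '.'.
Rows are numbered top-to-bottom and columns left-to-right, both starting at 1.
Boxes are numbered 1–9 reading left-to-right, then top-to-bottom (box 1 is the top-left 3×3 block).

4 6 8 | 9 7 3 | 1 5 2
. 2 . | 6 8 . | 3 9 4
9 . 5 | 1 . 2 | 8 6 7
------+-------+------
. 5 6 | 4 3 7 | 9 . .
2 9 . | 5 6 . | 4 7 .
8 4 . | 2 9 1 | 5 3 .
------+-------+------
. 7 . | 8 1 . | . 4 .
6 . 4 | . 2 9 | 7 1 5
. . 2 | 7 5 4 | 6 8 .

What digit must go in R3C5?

4

Row 3 already contains {1, 2, 5, 6, 7, 8, 9}.
Column 5 already contains {1, 2, 3, 5, 6, 7, 8, 9}.
Its 3×3 block (box 2) already contains {1, 2, 3, 6, 7, 8, 9}.
The only value from 1–9 not eliminated is 4, so R3C5 = 4.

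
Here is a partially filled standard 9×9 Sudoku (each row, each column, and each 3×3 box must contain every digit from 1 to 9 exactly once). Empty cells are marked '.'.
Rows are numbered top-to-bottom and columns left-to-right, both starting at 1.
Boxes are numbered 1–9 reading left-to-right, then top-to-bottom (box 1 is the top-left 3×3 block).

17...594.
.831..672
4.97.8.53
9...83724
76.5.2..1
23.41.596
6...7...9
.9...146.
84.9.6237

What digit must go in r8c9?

Cell r8c9 itself could take any of {5, 8} by direct elimination.
Consider where 5 can go in column 9.
r1c9 is out (row 1 already has a 5).
So the only cell in column 9 that can hold 5 is r8c9.
Therefore r8c9 = 5.

5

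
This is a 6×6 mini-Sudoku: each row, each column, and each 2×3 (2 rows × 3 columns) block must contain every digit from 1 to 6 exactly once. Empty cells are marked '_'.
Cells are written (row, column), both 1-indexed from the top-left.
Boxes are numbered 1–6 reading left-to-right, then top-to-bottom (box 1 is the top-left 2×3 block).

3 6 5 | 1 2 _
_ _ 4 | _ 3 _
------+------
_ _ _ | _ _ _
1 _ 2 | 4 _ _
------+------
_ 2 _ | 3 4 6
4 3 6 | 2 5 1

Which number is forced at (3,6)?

2

Cell (3,6) itself could take any of {2, 3, 5} by direct elimination.
Consider where 2 can go in box 4.
(3,4) is out (column 4 already has a 2).
(3,5) is out (column 5 already has a 2).
(4,5) is out (row 4 already has a 2).
(4,6) is out (row 4 already has a 2).
So the only cell in box 4 that can hold 2 is (3,6).
Therefore (3,6) = 2.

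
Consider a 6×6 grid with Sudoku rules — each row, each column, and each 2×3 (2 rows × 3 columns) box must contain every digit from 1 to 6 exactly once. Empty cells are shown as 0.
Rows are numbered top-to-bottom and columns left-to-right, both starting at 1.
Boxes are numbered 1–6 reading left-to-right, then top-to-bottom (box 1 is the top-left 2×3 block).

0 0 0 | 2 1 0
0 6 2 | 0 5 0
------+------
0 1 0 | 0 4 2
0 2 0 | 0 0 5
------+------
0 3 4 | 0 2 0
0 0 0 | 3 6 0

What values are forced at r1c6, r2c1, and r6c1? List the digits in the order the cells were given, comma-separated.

6,1,2

For r1c6:
  Consider where 6 can go in column 6.
  r2c6 is out (row 2 already has a 6).
  r5c6 is out (box 6 already has a 6).
  r6c6 is out (row 6 already has a 6).
  So the only cell in column 6 that can hold 6 is r1c6.
  So r1c6 = 6.
For r2c1:
  Consider where 1 can go in box 1.
  r1c1 is out (row 1 already has a 1).
  r1c2 is out (row 1 already has a 1).
  r1c3 is out (row 1 already has a 1).
  So the only cell in box 1 that can hold 1 is r2c1.
  So r2c1 = 1.
For r6c1:
  Consider where 2 can go in box 5.
  r5c1 is out (row 5 already has a 2).
  r6c2 is out (column 2 already has a 2).
  r6c3 is out (column 3 already has a 2).
  So the only cell in box 5 that can hold 2 is r6c1.
  So r6c1 = 2.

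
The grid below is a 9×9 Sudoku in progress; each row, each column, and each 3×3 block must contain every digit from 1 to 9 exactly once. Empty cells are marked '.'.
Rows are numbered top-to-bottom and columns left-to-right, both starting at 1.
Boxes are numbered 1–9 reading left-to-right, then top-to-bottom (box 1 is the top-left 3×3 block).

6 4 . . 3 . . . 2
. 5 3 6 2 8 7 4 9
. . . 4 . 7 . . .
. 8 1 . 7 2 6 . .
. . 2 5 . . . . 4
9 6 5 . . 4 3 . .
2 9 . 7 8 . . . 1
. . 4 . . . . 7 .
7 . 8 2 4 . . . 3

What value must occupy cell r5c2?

7

Cell r5c2 itself could take any of {3, 7} by direct elimination.
Consider where 7 can go in column 2.
r3c2 is out (row 3 already has a 7).
r8c2 is out (row 8 already has a 7).
r9c2 is out (row 9 already has a 7).
So the only cell in column 2 that can hold 7 is r5c2.
Therefore r5c2 = 7.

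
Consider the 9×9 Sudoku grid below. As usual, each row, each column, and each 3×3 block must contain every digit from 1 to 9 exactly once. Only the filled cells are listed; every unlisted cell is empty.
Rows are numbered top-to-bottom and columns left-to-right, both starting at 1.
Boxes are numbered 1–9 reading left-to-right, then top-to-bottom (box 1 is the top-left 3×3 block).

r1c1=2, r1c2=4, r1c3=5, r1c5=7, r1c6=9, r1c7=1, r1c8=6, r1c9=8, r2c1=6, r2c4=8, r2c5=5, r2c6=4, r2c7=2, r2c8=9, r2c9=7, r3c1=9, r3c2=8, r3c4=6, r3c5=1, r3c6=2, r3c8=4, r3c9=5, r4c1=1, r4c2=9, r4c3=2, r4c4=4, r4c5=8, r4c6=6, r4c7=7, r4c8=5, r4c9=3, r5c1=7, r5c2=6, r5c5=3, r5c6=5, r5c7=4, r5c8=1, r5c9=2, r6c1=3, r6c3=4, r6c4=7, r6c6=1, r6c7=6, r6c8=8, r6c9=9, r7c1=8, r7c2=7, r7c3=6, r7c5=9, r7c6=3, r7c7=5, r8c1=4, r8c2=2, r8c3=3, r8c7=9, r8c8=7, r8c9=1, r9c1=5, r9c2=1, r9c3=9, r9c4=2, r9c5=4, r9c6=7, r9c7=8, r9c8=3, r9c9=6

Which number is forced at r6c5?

Row 6 already contains {1, 3, 4, 6, 7, 8, 9}.
Column 5 already contains {1, 3, 4, 5, 7, 8, 9}.
Its 3×3 block (box 5) already contains {1, 3, 4, 5, 6, 7, 8}.
The only value from 1–9 not eliminated is 2, so r6c5 = 2.

2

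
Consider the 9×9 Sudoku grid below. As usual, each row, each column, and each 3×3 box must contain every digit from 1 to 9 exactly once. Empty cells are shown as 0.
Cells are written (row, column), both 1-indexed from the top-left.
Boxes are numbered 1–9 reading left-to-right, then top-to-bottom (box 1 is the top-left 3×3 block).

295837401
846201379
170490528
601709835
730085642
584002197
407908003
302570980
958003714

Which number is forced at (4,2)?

2

Row 4 already contains {1, 3, 5, 6, 7, 8, 9}.
Column 2 already contains {3, 4, 5, 7, 8, 9}.
Its 3×3 block (box 4) already contains {1, 3, 4, 5, 6, 7, 8}.
The only value from 1–9 not eliminated is 2, so (4,2) = 2.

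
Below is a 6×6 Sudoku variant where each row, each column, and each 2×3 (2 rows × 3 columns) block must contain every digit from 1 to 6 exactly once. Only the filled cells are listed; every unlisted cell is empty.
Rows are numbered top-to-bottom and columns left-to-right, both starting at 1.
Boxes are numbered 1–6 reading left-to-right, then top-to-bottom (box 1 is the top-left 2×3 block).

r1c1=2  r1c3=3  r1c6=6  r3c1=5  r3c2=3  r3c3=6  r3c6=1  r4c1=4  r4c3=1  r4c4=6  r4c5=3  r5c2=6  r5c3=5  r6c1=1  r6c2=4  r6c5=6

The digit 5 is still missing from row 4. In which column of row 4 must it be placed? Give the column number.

6

Consider where 5 can go in row 4.
r4c2 is out (box 3 already has a 5).
So the only cell in row 4 that can hold 5 is r4c6.
That is column 6.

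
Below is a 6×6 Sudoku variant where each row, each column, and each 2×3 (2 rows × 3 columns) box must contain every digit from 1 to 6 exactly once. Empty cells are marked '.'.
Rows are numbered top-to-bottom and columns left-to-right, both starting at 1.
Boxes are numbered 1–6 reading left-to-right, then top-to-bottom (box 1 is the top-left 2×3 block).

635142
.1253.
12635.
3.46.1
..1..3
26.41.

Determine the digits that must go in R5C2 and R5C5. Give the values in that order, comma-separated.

For R5C2:
  Consider where 4 can go in column 2.
  R4C2 is out (row 4 already has a 4).
  So the only cell in column 2 that can hold 4 is R5C2.
  So R5C2 = 4.
For R5C5:
  Consider where 6 can go in column 5.
  R4C5 is out (row 4 already has a 6).
  So the only cell in column 5 that can hold 6 is R5C5.
  So R5C5 = 6.

4,6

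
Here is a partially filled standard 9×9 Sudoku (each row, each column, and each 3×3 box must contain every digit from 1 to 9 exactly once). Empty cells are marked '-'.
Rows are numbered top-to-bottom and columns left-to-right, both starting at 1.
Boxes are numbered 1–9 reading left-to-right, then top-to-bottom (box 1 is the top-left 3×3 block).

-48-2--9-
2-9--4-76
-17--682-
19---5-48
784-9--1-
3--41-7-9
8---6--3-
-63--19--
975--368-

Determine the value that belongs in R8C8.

Row 8 already contains {1, 3, 6, 9}.
Column 8 already contains {1, 2, 3, 4, 7, 8, 9}.
Its 3×3 block (box 9) already contains {3, 6, 8, 9}.
The only value from 1–9 not eliminated is 5, so R8C8 = 5.

5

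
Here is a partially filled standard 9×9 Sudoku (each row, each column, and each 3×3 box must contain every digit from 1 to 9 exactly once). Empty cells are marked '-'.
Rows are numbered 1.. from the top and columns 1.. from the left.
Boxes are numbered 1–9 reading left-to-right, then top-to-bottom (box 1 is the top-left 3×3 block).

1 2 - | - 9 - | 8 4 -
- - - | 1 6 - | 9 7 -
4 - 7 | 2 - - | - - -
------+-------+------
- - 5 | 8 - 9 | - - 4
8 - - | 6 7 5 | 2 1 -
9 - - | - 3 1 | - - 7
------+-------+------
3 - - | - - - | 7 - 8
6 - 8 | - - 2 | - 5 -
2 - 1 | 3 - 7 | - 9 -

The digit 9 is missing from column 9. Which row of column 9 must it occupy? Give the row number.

Consider where 9 can go in column 9.
row 1, column 9 is out (row 1 already has a 9).
row 2, column 9 is out (row 2 already has a 9).
row 3, column 9 is out (box 3 already has a 9).
row 8, column 9 is out (box 9 already has a 9).
row 9, column 9 is out (row 9 already has a 9).
So the only cell in column 9 that can hold 9 is row 5, column 9.
That is row 5.

5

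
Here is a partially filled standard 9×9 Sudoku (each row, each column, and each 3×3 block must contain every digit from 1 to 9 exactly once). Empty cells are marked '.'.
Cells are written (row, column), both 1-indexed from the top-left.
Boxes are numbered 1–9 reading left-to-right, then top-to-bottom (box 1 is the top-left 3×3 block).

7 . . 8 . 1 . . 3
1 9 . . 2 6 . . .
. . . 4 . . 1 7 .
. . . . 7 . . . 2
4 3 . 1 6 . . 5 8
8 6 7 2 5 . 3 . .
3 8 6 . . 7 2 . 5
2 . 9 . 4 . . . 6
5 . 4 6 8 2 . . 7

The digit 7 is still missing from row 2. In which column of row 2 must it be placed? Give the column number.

Consider where 7 can go in row 2.
(2,3) is out (column 3 already has a 7).
(2,7) is out (box 3 already has a 7).
(2,8) is out (column 8 already has a 7).
(2,9) is out (column 9 already has a 7).
So the only cell in row 2 that can hold 7 is (2,4).
That is column 4.

4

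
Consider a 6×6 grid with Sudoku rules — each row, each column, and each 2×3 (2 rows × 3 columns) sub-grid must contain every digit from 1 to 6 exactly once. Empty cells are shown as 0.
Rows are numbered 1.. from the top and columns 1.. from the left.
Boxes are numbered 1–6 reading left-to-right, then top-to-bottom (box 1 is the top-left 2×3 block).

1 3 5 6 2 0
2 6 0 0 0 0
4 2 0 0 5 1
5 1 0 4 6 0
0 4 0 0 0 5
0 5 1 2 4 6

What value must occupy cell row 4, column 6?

Cell row 4, column 6 itself could take any of {2, 3} by direct elimination.
Consider where 2 can go in box 4.
row 3, column 4 is out (row 3 already has a 2).
So the only cell in box 4 that can hold 2 is row 4, column 6.
Therefore row 4, column 6 = 2.

2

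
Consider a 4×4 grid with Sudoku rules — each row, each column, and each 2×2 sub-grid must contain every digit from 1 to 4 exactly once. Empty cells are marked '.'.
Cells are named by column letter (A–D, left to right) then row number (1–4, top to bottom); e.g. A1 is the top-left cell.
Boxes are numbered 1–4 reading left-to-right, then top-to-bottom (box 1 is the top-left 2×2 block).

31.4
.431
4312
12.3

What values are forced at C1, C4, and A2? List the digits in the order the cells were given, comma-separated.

2,4,2

For C1:
  Row 1 already contains {1, 3, 4}.
  Column C already contains {1, 3}.
  Its 2×2 block (box 2) already contains {1, 3, 4}.
  The only value from 1–4 not eliminated is 2, so C1 = 2.
For C4:
  Row 4 already contains {1, 2, 3}.
  Column C already contains {1, 3}.
  Its 2×2 block (box 4) already contains {1, 2, 3}.
  The only value from 1–4 not eliminated is 4, so C4 = 4.
For A2:
  Row 2 already contains {1, 3, 4}.
  Column A already contains {1, 3, 4}.
  Its 2×2 block (box 1) already contains {1, 3, 4}.
  The only value from 1–4 not eliminated is 2, so A2 = 2.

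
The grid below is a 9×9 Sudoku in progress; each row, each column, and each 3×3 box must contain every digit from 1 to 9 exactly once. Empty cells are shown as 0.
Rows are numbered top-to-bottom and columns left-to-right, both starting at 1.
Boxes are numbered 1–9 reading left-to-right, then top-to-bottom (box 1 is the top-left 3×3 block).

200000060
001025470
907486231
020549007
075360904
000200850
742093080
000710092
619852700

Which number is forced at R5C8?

2

Cell R5C8 itself could take any of {1, 2} by direct elimination.
Consider where 2 can go in box 6.
R4C7 is out (row 4 already has a 2).
R4C8 is out (row 4 already has a 2).
R6C9 is out (row 6 already has a 2).
So the only cell in box 6 that can hold 2 is R5C8.
Therefore R5C8 = 2.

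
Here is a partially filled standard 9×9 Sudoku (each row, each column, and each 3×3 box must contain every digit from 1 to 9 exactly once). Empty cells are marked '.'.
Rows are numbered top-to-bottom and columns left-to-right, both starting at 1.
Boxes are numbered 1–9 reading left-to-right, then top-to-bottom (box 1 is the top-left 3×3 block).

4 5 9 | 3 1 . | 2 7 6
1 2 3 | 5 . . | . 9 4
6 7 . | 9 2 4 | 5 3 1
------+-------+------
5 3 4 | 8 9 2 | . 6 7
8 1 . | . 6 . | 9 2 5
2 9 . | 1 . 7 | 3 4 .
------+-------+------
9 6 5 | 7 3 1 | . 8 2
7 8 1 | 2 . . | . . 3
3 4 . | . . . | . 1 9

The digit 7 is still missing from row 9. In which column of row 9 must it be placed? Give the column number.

Consider where 7 can go in row 9.
r9c3 is out (box 7 already has a 7).
r9c4 is out (column 4 already has a 7).
r9c5 is out (box 8 already has a 7).
r9c6 is out (column 6 already has a 7).
So the only cell in row 9 that can hold 7 is r9c7.
That is column 7.

7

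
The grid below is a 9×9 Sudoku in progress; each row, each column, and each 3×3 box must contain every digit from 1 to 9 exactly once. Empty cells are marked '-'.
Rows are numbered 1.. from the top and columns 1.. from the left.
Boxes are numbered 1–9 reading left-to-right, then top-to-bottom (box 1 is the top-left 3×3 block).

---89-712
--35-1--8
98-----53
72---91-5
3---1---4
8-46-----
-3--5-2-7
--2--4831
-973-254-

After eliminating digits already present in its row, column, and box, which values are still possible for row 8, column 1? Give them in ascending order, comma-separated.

Row 8 already contains {1, 2, 3, 4, 8}.
Column 1 already contains {3, 7, 8, 9}.
Its 3×3 block (box 7) already contains {2, 3, 7, 9}.
Removing those from 1–9 leaves {5, 6} as the candidates for row 8, column 1.

5,6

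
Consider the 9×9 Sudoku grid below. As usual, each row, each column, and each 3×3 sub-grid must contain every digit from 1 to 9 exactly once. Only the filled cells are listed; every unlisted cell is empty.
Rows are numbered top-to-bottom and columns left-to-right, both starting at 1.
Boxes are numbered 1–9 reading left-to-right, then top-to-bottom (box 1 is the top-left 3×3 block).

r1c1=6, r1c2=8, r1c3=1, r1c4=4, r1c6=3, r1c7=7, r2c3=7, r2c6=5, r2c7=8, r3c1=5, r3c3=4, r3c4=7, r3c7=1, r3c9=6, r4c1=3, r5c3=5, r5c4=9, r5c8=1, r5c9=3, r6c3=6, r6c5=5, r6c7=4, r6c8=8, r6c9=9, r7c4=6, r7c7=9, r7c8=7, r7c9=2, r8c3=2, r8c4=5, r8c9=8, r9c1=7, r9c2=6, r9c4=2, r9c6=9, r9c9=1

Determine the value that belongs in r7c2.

5

Cell r7c2 itself could take any of {1, 3, 4, 5} by direct elimination.
Consider where 5 can go in box 7.
r7c1 is out (column 1 already has a 5).
r7c3 is out (column 3 already has a 5).
r8c1 is out (row 8 already has a 5).
r8c2 is out (row 8 already has a 5).
r9c3 is out (column 3 already has a 5).
So the only cell in box 7 that can hold 5 is r7c2.
Therefore r7c2 = 5.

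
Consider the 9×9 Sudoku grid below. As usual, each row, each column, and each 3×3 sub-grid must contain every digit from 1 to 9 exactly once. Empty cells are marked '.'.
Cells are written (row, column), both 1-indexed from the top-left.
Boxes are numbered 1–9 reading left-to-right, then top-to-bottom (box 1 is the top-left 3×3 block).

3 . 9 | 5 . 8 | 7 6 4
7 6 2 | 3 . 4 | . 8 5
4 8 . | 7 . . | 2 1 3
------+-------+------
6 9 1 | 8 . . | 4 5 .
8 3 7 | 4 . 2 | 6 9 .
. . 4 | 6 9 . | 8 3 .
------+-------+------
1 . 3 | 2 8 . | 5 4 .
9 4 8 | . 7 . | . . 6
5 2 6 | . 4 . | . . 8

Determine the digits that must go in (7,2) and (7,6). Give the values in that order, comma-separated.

For (7,2):
  Row 7 already contains {1, 2, 3, 4, 5, 8}.
  Column 2 already contains {2, 3, 4, 6, 8, 9}.
  Its 3×3 block (box 7) already contains {1, 2, 3, 4, 5, 6, 8, 9}.
  The only value from 1–9 not eliminated is 7, so (7,2) = 7.
For (7,6):
  Consider where 6 can go in box 8.
  (8,4) is out (row 8 already has a 6).
  (8,6) is out (row 8 already has a 6).
  (9,4) is out (row 9 already has a 6).
  (9,6) is out (row 9 already has a 6).
  So the only cell in box 8 that can hold 6 is (7,6).
  So (7,6) = 6.

7,6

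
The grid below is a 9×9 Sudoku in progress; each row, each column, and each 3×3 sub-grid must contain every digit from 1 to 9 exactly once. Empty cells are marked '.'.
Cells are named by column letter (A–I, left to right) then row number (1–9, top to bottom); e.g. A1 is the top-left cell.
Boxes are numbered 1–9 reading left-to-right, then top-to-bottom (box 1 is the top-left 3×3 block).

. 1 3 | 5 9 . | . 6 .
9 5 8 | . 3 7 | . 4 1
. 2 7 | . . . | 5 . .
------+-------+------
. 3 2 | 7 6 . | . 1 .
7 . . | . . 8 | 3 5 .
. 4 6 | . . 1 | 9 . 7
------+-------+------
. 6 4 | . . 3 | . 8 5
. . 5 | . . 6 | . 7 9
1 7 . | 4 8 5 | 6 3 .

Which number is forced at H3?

Row 3 already contains {2, 5, 7}.
Column H already contains {1, 3, 4, 5, 6, 7, 8}.
Its 3×3 block (box 3) already contains {1, 4, 5, 6}.
The only value from 1–9 not eliminated is 9, so H3 = 9.

9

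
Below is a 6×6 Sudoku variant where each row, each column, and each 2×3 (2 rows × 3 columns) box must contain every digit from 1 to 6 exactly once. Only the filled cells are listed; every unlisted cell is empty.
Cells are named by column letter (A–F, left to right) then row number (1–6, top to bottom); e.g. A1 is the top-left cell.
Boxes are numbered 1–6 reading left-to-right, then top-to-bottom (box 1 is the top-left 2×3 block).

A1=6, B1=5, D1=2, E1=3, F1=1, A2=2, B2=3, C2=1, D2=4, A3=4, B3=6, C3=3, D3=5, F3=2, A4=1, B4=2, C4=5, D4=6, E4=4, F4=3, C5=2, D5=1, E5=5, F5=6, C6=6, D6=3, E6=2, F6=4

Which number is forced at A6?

5

Row 6 already contains {2, 3, 4, 6}.
Column A already contains {1, 2, 4, 6}.
Its 2×3 block (box 5) already contains {2, 6}.
The only value from 1–6 not eliminated is 5, so A6 = 5.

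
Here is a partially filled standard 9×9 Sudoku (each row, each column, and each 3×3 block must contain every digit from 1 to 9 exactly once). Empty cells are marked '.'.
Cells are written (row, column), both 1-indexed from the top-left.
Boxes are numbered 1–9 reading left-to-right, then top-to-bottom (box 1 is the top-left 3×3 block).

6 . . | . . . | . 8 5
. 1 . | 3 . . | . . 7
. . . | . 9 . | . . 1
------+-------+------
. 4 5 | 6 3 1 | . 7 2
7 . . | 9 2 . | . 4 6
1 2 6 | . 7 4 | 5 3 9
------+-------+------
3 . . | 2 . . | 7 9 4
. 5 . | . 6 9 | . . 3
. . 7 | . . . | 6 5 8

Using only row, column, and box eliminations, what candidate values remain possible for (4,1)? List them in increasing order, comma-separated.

8,9

Row 4 already contains {1, 2, 3, 4, 5, 6, 7}.
Column 1 already contains {1, 3, 6, 7}.
Its 3×3 block (box 4) already contains {1, 2, 4, 5, 6, 7}.
Removing those from 1–9 leaves {8, 9} as the candidates for (4,1).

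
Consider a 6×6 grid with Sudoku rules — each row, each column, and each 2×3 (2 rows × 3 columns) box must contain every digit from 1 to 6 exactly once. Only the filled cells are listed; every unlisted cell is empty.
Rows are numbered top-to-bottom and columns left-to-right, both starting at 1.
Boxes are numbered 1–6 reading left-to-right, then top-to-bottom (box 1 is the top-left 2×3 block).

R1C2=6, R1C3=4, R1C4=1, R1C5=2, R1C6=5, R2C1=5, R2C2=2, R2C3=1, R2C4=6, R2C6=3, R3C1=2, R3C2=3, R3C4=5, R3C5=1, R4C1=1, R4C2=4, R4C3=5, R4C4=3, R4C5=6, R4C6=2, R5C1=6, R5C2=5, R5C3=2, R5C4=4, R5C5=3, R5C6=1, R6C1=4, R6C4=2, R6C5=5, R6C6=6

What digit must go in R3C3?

Row 3 already contains {1, 2, 3, 5}.
Column 3 already contains {1, 2, 4, 5}.
Its 2×3 block (box 3) already contains {1, 2, 3, 4, 5}.
The only value from 1–6 not eliminated is 6, so R3C3 = 6.

6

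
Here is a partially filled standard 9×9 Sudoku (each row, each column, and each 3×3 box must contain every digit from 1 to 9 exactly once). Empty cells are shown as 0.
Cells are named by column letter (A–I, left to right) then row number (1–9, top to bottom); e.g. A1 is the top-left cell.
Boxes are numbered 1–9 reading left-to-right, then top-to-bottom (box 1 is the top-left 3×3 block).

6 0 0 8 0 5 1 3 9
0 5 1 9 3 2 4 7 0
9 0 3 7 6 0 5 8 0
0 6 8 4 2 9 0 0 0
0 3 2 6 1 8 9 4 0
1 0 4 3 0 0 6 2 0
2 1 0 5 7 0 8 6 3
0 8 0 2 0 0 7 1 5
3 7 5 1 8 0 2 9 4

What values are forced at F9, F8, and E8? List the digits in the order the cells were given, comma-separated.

6,3,9

For F9:
  Row 9 already contains {1, 2, 3, 4, 5, 7, 8, 9}.
  Column F already contains {2, 5, 8, 9}.
  Its 3×3 block (box 8) already contains {1, 2, 5, 7, 8}.
  The only value from 1–9 not eliminated is 6, so F9 = 6.
For F8:
  Consider where 3 can go in box 8.
  F7 is out (row 7 already has a 3).
  E8 is out (column E already has a 3).
  F9 is out (row 9 already has a 3).
  So the only cell in box 8 that can hold 3 is F8.
  So F8 = 3.
For E8:
  Consider where 9 can go in column E.
  E1 is out (row 1 already has a 9).
  E6 is out (box 5 already has a 9).
  So the only cell in column E that can hold 9 is E8.
  So E8 = 9.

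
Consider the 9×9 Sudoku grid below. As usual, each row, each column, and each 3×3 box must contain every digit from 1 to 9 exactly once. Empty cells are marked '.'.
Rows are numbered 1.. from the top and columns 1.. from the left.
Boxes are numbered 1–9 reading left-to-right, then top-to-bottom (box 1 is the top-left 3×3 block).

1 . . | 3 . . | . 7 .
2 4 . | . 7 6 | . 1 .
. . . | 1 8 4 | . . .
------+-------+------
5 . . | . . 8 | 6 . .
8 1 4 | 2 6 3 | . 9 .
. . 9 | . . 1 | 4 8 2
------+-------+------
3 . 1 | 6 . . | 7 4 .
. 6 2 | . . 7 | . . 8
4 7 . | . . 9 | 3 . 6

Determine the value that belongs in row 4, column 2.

2

Cell row 4, column 2 itself could take any of {2, 3} by direct elimination.
Consider where 2 can go in column 2.
row 1, column 2 is out (box 1 already has a 2).
row 3, column 2 is out (box 1 already has a 2).
row 6, column 2 is out (row 6 already has a 2).
row 7, column 2 is out (box 7 already has a 2).
So the only cell in column 2 that can hold 2 is row 4, column 2.
Therefore row 4, column 2 = 2.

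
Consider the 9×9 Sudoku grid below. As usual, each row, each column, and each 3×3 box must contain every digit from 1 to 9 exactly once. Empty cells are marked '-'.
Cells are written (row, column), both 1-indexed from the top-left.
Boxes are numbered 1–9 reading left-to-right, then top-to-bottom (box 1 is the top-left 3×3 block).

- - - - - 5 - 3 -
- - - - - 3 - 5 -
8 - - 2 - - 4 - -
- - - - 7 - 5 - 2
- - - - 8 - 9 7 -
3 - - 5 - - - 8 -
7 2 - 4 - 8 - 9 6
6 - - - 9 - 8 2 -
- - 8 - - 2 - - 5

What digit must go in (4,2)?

Cell (4,2) itself could take any of {1, 4, 6, 8, 9} by direct elimination.
Consider where 8 can go in row 4.
(4,1) is out (column 1 already has a 8).
(4,3) is out (column 3 already has a 8).
(4,4) is out (box 5 already has a 8).
(4,6) is out (column 6 already has a 8).
(4,8) is out (column 8 already has a 8).
So the only cell in row 4 that can hold 8 is (4,2).
Therefore (4,2) = 8.

8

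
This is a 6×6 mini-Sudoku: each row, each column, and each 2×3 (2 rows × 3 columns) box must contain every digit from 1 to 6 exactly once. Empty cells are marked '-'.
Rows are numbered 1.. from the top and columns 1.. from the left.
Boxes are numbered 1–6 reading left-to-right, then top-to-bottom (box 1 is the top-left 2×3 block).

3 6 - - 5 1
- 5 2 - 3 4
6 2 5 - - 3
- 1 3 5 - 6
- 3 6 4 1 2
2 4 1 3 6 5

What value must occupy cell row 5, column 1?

Row 5 already contains {1, 2, 3, 4, 6}.
Column 1 already contains {2, 3, 6}.
Its 2×3 block (box 5) already contains {1, 2, 3, 4, 6}.
The only value from 1–6 not eliminated is 5, so row 5, column 1 = 5.

5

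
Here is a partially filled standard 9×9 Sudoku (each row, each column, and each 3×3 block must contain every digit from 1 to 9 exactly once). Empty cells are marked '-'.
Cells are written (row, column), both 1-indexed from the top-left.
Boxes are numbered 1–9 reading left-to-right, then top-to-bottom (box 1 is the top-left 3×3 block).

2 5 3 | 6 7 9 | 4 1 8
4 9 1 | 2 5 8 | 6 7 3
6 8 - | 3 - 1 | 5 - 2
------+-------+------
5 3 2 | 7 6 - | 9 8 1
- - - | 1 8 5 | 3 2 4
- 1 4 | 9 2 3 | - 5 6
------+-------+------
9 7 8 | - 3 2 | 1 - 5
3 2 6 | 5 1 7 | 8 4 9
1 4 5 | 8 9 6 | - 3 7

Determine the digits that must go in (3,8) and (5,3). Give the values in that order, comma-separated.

9,9

For (3,8):
  Row 3 already contains {1, 2, 3, 5, 6, 8}.
  Column 8 already contains {1, 2, 3, 4, 5, 7, 8}.
  Its 3×3 block (box 3) already contains {1, 2, 3, 4, 5, 6, 7, 8}.
  The only value from 1–9 not eliminated is 9, so (3,8) = 9.
For (5,3):
  Consider where 9 can go in row 5.
  (5,1) is out (column 1 already has a 9).
  (5,2) is out (column 2 already has a 9).
  So the only cell in row 5 that can hold 9 is (5,3).
  So (5,3) = 9.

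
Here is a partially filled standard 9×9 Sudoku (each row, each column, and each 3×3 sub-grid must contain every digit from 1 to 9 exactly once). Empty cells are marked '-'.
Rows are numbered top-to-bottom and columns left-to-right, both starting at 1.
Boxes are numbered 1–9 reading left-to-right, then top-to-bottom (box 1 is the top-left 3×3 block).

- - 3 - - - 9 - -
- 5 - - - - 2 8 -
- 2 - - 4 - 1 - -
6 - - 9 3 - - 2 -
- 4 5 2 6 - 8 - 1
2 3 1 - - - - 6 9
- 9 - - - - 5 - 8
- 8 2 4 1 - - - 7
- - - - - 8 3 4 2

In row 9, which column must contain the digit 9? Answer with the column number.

Consider where 9 can go in row 9.
r9c1 is out (box 7 already has a 9).
r9c2 is out (column 2 already has a 9).
r9c3 is out (box 7 already has a 9).
r9c4 is out (column 4 already has a 9).
So the only cell in row 9 that can hold 9 is r9c5.
That is column 5.

5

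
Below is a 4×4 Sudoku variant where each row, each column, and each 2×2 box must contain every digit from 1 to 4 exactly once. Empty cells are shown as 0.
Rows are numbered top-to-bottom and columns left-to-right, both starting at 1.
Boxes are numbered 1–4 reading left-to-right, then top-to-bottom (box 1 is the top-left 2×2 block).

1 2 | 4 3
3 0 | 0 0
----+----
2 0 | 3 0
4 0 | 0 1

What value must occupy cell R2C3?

Cell R2C3 itself could take any of {1, 2} by direct elimination.
Consider where 1 can go in column 3.
R4C3 is out (row 4 already has a 1).
So the only cell in column 3 that can hold 1 is R2C3.
Therefore R2C3 = 1.

1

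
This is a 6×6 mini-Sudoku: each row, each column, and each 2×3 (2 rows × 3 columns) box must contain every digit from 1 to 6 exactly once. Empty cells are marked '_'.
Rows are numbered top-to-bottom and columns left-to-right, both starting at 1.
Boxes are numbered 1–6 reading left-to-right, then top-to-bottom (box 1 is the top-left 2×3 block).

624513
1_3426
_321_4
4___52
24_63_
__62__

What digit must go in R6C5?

4

Row 6 already contains {2, 6}.
Column 5 already contains {1, 2, 3, 5}.
Its 2×3 block (box 6) already contains {2, 3, 6}.
The only value from 1–6 not eliminated is 4, so R6C5 = 4.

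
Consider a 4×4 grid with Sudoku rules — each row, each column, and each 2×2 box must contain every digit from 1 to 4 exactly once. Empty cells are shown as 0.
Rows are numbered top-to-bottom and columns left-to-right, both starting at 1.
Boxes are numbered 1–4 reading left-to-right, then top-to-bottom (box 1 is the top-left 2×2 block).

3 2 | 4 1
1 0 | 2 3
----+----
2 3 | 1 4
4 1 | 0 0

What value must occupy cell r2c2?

Row 2 already contains {1, 2, 3}.
Column 2 already contains {1, 2, 3}.
Its 2×2 block (box 1) already contains {1, 2, 3}.
The only value from 1–4 not eliminated is 4, so r2c2 = 4.

4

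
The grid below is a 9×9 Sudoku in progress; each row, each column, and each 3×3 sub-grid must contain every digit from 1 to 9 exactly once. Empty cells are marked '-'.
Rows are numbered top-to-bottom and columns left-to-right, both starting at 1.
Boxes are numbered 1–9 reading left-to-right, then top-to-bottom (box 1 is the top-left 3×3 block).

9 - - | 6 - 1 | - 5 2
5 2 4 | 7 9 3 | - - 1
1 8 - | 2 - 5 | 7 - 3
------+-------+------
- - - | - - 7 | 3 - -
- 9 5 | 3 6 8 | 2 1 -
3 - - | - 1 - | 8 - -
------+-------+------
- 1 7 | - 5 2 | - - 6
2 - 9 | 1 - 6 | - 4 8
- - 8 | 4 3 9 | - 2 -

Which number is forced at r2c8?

Cell r2c8 itself could take any of {6, 8} by direct elimination.
Consider where 8 can go in row 2.
r2c7 is out (column 7 already has a 8).
So the only cell in row 2 that can hold 8 is r2c8.
Therefore r2c8 = 8.

8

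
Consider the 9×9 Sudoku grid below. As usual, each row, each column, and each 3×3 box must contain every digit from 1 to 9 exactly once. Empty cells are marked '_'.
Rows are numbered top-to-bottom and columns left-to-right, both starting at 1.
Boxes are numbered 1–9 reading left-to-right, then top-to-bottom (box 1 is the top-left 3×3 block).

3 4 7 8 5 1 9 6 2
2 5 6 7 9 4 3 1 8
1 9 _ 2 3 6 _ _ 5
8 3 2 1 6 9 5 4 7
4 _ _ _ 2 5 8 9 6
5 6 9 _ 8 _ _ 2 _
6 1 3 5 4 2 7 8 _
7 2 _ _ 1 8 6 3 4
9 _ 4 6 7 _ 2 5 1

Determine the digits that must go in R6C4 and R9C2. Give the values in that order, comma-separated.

For R6C4:
  Consider where 4 can go in row 6.
  R6C6 is out (column 6 already has a 4).
  R6C7 is out (box 6 already has a 4).
  R6C9 is out (column 9 already has a 4).
  So the only cell in row 6 that can hold 4 is R6C4.
  So R6C4 = 4.
For R9C2:
  Row 9 already contains {1, 2, 4, 5, 6, 7, 9}.
  Column 2 already contains {1, 2, 3, 4, 5, 6, 9}.
  Its 3×3 block (box 7) already contains {1, 2, 3, 4, 6, 7, 9}.
  The only value from 1–9 not eliminated is 8, so R9C2 = 8.

4,8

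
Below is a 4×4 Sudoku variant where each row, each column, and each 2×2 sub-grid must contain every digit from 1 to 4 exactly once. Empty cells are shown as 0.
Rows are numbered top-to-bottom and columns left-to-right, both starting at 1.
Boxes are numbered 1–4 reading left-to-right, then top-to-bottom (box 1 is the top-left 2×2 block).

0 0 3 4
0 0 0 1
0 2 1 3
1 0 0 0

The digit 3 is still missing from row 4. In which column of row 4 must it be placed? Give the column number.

Consider where 3 can go in row 4.
R4C3 is out (column 3 already has a 3).
R4C4 is out (column 4 already has a 3).
So the only cell in row 4 that can hold 3 is R4C2.
That is column 2.

2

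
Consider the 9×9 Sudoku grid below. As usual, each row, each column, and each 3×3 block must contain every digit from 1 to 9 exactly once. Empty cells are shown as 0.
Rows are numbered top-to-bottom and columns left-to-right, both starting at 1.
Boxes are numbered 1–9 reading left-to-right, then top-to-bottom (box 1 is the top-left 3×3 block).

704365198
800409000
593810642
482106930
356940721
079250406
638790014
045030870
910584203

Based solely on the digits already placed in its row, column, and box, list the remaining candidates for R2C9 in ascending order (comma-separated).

Row 2 already contains {4, 8, 9}.
Column 9 already contains {1, 2, 3, 4, 6, 8}.
Its 3×3 block (box 3) already contains {1, 2, 4, 6, 8, 9}.
Removing those from 1–9 leaves {5, 7} as the candidates for R2C9.

5,7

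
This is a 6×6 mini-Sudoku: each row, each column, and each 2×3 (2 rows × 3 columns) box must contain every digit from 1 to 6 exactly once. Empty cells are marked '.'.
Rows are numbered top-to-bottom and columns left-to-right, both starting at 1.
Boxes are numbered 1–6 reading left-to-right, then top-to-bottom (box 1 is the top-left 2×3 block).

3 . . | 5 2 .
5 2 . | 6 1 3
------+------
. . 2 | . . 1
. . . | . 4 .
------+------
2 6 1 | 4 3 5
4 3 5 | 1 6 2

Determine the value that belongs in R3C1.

6

Row 3 already contains {1, 2}.
Column 1 already contains {2, 3, 4, 5}.
Its 2×3 block (box 3) already contains {2}.
The only value from 1–6 not eliminated is 6, so R3C1 = 6.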